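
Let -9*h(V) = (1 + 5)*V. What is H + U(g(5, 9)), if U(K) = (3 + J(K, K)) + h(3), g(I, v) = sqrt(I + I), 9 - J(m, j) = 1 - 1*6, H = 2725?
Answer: 2740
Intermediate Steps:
J(m, j) = 14 (J(m, j) = 9 - (1 - 1*6) = 9 - (1 - 6) = 9 - 1*(-5) = 9 + 5 = 14)
g(I, v) = sqrt(2)*sqrt(I) (g(I, v) = sqrt(2*I) = sqrt(2)*sqrt(I))
h(V) = -2*V/3 (h(V) = -(1 + 5)*V/9 = -2*V/3)
U(K) = 15 (U(K) = (3 + 14) - 2/3*3 = 17 - 2 = 15)
H + U(g(5, 9)) = 2725 + 15 = 2740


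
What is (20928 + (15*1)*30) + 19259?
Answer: 40637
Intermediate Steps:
(20928 + (15*1)*30) + 19259 = (20928 + 15*30) + 19259 = (20928 + 450) + 19259 = 21378 + 19259 = 40637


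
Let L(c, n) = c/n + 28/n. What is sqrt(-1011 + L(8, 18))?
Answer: I*sqrt(1009) ≈ 31.765*I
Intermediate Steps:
L(c, n) = 28/n + c/n
sqrt(-1011 + L(8, 18)) = sqrt(-1011 + (28 + 8)/18) = sqrt(-1011 + (1/18)*36) = sqrt(-1011 + 2) = sqrt(-1009) = I*sqrt(1009)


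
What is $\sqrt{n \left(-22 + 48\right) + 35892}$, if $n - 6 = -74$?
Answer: $2 \sqrt{8531} \approx 184.73$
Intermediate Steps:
$n = -68$ ($n = 6 - 74 = -68$)
$\sqrt{n \left(-22 + 48\right) + 35892} = \sqrt{- 68 \left(-22 + 48\right) + 35892} = \sqrt{\left(-68\right) 26 + 35892} = \sqrt{-1768 + 35892} = \sqrt{34124} = 2 \sqrt{8531}$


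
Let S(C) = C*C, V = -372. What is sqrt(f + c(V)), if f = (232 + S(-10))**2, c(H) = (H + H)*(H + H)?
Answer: 4*sqrt(41485) ≈ 814.71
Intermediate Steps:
c(H) = 4*H**2 (c(H) = (2*H)*(2*H) = 4*H**2)
S(C) = C**2
f = 110224 (f = (232 + (-10)**2)**2 = (232 + 100)**2 = 332**2 = 110224)
sqrt(f + c(V)) = sqrt(110224 + 4*(-372)**2) = sqrt(110224 + 4*138384) = sqrt(110224 + 553536) = sqrt(663760) = 4*sqrt(41485)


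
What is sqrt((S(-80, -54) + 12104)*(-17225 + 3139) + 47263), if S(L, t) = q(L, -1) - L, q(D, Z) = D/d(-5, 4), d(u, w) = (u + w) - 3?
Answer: I*sqrt(171858281) ≈ 13109.0*I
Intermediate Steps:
d(u, w) = -3 + u + w
q(D, Z) = -D/4 (q(D, Z) = D/(-3 - 5 + 4) = D/(-4) = D*(-1/4) = -D/4)
S(L, t) = -5*L/4 (S(L, t) = -L/4 - L = -5*L/4)
sqrt((S(-80, -54) + 12104)*(-17225 + 3139) + 47263) = sqrt((-5/4*(-80) + 12104)*(-17225 + 3139) + 47263) = sqrt((100 + 12104)*(-14086) + 47263) = sqrt(12204*(-14086) + 47263) = sqrt(-171905544 + 47263) = sqrt(-171858281) = I*sqrt(171858281)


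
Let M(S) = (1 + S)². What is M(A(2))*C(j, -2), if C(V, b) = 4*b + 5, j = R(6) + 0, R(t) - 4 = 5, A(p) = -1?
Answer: 0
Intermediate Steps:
R(t) = 9 (R(t) = 4 + 5 = 9)
j = 9 (j = 9 + 0 = 9)
C(V, b) = 5 + 4*b
M(A(2))*C(j, -2) = (1 - 1)²*(5 + 4*(-2)) = 0²*(5 - 8) = 0*(-3) = 0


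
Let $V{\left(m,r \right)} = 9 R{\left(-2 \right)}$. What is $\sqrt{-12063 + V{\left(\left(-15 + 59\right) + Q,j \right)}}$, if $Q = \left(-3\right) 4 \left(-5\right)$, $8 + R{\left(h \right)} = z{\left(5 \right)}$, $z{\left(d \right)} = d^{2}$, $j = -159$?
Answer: $i \sqrt{11910} \approx 109.13 i$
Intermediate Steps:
$R{\left(h \right)} = 17$ ($R{\left(h \right)} = -8 + 5^{2} = -8 + 25 = 17$)
$Q = 60$ ($Q = \left(-12\right) \left(-5\right) = 60$)
$V{\left(m,r \right)} = 153$ ($V{\left(m,r \right)} = 9 \cdot 17 = 153$)
$\sqrt{-12063 + V{\left(\left(-15 + 59\right) + Q,j \right)}} = \sqrt{-12063 + 153} = \sqrt{-11910} = i \sqrt{11910}$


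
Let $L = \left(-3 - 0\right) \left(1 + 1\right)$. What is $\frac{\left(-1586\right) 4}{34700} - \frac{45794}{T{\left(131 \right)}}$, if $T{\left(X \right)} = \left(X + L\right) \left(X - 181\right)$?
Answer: $\frac{7747009}{1084375} \approx 7.1442$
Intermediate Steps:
$L = -6$ ($L = \left(-3 + 0\right) 2 = \left(-3\right) 2 = -6$)
$T{\left(X \right)} = \left(-181 + X\right) \left(-6 + X\right)$ ($T{\left(X \right)} = \left(X - 6\right) \left(X - 181\right) = \left(-6 + X\right) \left(-181 + X\right) = \left(-181 + X\right) \left(-6 + X\right)$)
$\frac{\left(-1586\right) 4}{34700} - \frac{45794}{T{\left(131 \right)}} = \frac{\left(-1586\right) 4}{34700} - \frac{45794}{1086 + 131^{2} - 24497} = \left(-6344\right) \frac{1}{34700} - \frac{45794}{1086 + 17161 - 24497} = - \frac{1586}{8675} - \frac{45794}{-6250} = - \frac{1586}{8675} - - \frac{22897}{3125} = - \frac{1586}{8675} + \frac{22897}{3125} = \frac{7747009}{1084375}$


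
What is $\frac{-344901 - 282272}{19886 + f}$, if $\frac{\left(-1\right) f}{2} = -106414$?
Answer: $- \frac{627173}{232714} \approx -2.695$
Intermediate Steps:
$f = 212828$ ($f = \left(-2\right) \left(-106414\right) = 212828$)
$\frac{-344901 - 282272}{19886 + f} = \frac{-344901 - 282272}{19886 + 212828} = - \frac{627173}{232714}$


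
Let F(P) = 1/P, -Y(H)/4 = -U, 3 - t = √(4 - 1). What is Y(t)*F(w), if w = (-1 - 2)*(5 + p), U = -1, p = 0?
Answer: 4/15 ≈ 0.26667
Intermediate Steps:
t = 3 - √3 (t = 3 - √(4 - 1) = 3 - √3 ≈ 1.2680)
Y(H) = -4 (Y(H) = -(-4)*(-1) = -4*1 = -4)
w = -15 (w = (-1 - 2)*(5 + 0) = -3*5 = -15)
Y(t)*F(w) = -4/(-15) = -4*(-1/15) = 4/15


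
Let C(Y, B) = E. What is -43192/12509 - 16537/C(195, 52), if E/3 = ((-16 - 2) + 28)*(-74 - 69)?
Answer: 21567653/53663610 ≈ 0.40190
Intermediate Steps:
E = -4290 (E = 3*(((-16 - 2) + 28)*(-74 - 69)) = 3*((-18 + 28)*(-143)) = 3*(10*(-143)) = 3*(-1430) = -4290)
C(Y, B) = -4290
-43192/12509 - 16537/C(195, 52) = -43192/12509 - 16537/(-4290) = -43192*1/12509 - 16537*(-1/4290) = -43192/12509 + 16537/4290 = 21567653/53663610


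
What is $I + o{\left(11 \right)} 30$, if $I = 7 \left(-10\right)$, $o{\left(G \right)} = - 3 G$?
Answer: $-1060$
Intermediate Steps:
$I = -70$
$I + o{\left(11 \right)} 30 = -70 + \left(-3\right) 11 \cdot 30 = -70 - 990 = -1060$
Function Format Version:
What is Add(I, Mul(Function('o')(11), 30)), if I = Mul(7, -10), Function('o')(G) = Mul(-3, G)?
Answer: -1060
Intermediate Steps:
I = -70
Add(I, Mul(Function('o')(11), 30)) = Add(-70, Mul(Mul(-3, 11), 30)) = Add(-70, Mul(-33, 30)) = Add(-70, -990) = -1060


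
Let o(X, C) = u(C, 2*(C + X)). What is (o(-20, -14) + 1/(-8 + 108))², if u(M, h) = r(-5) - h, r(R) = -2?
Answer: 43573201/10000 ≈ 4357.3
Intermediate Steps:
u(M, h) = -2 - h
o(X, C) = -2 - 2*C - 2*X (o(X, C) = -2 - 2*(C + X) = -2 - (2*C + 2*X) = -2 + (-2*C - 2*X) = -2 - 2*C - 2*X)
(o(-20, -14) + 1/(-8 + 108))² = ((-2 - 2*(-14) - 2*(-20)) + 1/(-8 + 108))² = ((-2 + 28 + 40) + 1/100)² = (66 + 1/100)² = (6601/100)² = 43573201/10000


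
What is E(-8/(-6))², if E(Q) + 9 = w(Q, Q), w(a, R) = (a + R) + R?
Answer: 25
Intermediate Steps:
w(a, R) = a + 2*R (w(a, R) = (R + a) + R = a + 2*R)
E(Q) = -9 + 3*Q (E(Q) = -9 + (Q + 2*Q) = -9 + 3*Q)
E(-8/(-6))² = (-9 + 3*(-8/(-6)))² = (-9 + 3*(-8*(-⅙)))² = (-9 + 3*(4/3))² = (-9 + 4)² = (-5)² = 25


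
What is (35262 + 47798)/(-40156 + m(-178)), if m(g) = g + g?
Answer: -20765/10128 ≈ -2.0503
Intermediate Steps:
m(g) = 2*g
(35262 + 47798)/(-40156 + m(-178)) = (35262 + 47798)/(-40156 + 2*(-178)) = 83060/(-40156 - 356) = 83060/(-40512) = 83060*(-1/40512) = -20765/10128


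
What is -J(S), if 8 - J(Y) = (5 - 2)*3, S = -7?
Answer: 1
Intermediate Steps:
J(Y) = -1 (J(Y) = 8 - (5 - 2)*3 = 8 - 3*3 = 8 - 1*9 = 8 - 9 = -1)
-J(S) = -1*(-1) = 1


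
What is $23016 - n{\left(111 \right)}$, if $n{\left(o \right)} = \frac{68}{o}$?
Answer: $\frac{2554708}{111} \approx 23015.0$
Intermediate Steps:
$23016 - n{\left(111 \right)} = 23016 - \frac{68}{111} = \frac{2554708}{111}$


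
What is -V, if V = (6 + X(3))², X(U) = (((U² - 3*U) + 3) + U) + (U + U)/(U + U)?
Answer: -169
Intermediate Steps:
X(U) = 4 + U² - 2*U (X(U) = ((3 + U² - 3*U) + U) + (2*U)/((2*U)) = (3 + U² - 2*U) + (2*U)*(1/(2*U)) = (3 + U² - 2*U) + 1 = 4 + U² - 2*U)
V = 169 (V = (6 + (4 + 3² - 2*3))² = (6 + (4 + 9 - 6))² = (6 + 7)² = 13² = 169)
-V = -1*169 = -169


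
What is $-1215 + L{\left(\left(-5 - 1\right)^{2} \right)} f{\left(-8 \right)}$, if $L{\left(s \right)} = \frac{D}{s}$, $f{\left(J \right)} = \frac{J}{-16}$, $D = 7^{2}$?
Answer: $- \frac{87431}{72} \approx -1214.3$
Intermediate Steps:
$D = 49$
$f{\left(J \right)} = - \frac{J}{16}$ ($f{\left(J \right)} = J \left(- \frac{1}{16}\right) = - \frac{J}{16}$)
$L{\left(s \right)} = \frac{49}{s}$
$-1215 + L{\left(\left(-5 - 1\right)^{2} \right)} f{\left(-8 \right)} = -1215 + \frac{49}{\left(-5 - 1\right)^{2}} \left(\left(- \frac{1}{16}\right) \left(-8\right)\right) = -1215 + \frac{49}{\left(-6\right)^{2}} \cdot \frac{1}{2} = -1215 + \frac{49}{36} \cdot \frac{1}{2} = -1215 + \frac{49}{72} = - \frac{87431}{72}$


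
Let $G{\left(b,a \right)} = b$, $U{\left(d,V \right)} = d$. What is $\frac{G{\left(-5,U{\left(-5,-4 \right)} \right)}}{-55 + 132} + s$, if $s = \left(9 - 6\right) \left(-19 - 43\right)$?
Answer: $- \frac{14327}{77} \approx -186.06$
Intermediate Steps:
$s = -186$ ($s = 3 \left(-62\right) = -186$)
$\frac{G{\left(-5,U{\left(-5,-4 \right)} \right)}}{-55 + 132} + s = - \frac{5}{-55 + 132} - 186 = - \frac{5}{77} - 186 = - \frac{14327}{77}$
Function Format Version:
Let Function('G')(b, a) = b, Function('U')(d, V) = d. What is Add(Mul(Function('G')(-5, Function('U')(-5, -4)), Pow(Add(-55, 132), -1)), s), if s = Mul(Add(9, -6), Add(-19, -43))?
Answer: Rational(-14327, 77) ≈ -186.06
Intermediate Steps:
s = -186 (s = Mul(3, -62) = -186)
Add(Mul(Function('G')(-5, Function('U')(-5, -4)), Pow(Add(-55, 132), -1)), s) = Add(Mul(-5, Pow(Add(-55, 132), -1)), -186) = Add(Mul(-5, Pow(77, -1)), -186) = Add(Mul(-5, Rational(1, 77)), -186) = Add(Rational(-5, 77), -186) = Rational(-14327, 77)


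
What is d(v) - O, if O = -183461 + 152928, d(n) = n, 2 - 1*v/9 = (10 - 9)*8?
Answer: 30479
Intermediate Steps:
v = -54 (v = 18 - 9*(10 - 9)*8 = 18 - 9*8 = 18 - 72 = -54)
O = -30533
d(v) - O = -54 - 1*(-30533) = -54 + 30533 = 30479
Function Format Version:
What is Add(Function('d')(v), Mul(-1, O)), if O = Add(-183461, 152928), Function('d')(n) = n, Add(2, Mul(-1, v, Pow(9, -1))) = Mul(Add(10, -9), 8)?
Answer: 30479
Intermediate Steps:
v = -54 (v = Add(18, Mul(-9, Mul(Add(10, -9), 8))) = Add(18, Mul(-9, Mul(1, 8))) = Add(18, Mul(-9, 8)) = Add(18, -72) = -54)
O = -30533
Add(Function('d')(v), Mul(-1, O)) = Add(-54, Mul(-1, -30533)) = Add(-54, 30533) = 30479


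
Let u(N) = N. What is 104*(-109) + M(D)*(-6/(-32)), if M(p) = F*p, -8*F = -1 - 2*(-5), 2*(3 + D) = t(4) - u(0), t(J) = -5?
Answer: -2901719/256 ≈ -11335.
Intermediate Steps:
D = -11/2 (D = -3 + (-5 - 1*0)/2 = -3 + (-5 + 0)/2 = -3 + (½)*(-5) = -3 - 5/2 = -11/2 ≈ -5.5000)
F = -9/8 (F = -(-1 - 2*(-5))/8 = -(-1 + 10)/8 = -⅛*9 = -9/8 ≈ -1.1250)
M(p) = -9*p/8
104*(-109) + M(D)*(-6/(-32)) = 104*(-109) + (-9/8*(-11/2))*(-6/(-32)) = -11336 + 99*(-6*(-1/32))/16 = -11336 + (99/16)*(3/16) = -11336 + 297/256 = -2901719/256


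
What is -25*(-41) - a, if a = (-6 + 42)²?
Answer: -271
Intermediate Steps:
a = 1296 (a = 36² = 1296)
-25*(-41) - a = -25*(-41) - 1*1296 = 1025 - 1296 = -271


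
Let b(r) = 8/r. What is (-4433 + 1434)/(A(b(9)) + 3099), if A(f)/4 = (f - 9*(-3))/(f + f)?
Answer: -11996/12647 ≈ -0.94853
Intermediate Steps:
A(f) = 2*(27 + f)/f (A(f) = 4*((f - 9*(-3))/(f + f)) = 4*((f + 27)/((2*f))) = 4*((27 + f)*(1/(2*f))) = 4*((27 + f)/(2*f)) = 2*(27 + f)/f)
(-4433 + 1434)/(A(b(9)) + 3099) = (-4433 + 1434)/((2 + 54/((8/9))) + 3099) = -2999/((2 + 54/((8*(⅑)))) + 3099) = -2999/((2 + 54/(8/9)) + 3099) = -2999/((2 + 54*(9/8)) + 3099) = -2999/((2 + 243/4) + 3099) = -2999/(251/4 + 3099) = -2999/12647/4 = -2999*4/12647 = -11996/12647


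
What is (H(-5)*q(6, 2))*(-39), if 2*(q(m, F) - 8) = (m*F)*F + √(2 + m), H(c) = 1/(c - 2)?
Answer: 780/7 + 39*√2/7 ≈ 119.31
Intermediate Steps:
H(c) = 1/(-2 + c)
q(m, F) = 8 + √(2 + m)/2 + m*F²/2 (q(m, F) = 8 + ((m*F)*F + √(2 + m))/2 = 8 + ((F*m)*F + √(2 + m))/2 = 8 + (m*F² + √(2 + m))/2 = 8 + (√(2 + m) + m*F²)/2 = 8 + (√(2 + m)/2 + m*F²/2) = 8 + √(2 + m)/2 + m*F²/2)
(H(-5)*q(6, 2))*(-39) = ((8 + √(2 + 6)/2 + (½)*6*2²)/(-2 - 5))*(-39) = ((8 + √8/2 + (½)*6*4)/(-7))*(-39) = -(8 + (2*√2)/2 + 12)/7*(-39) = -(8 + √2 + 12)/7*(-39) = -(20 + √2)/7*(-39) = (-20/7 - √2/7)*(-39) = 780/7 + 39*√2/7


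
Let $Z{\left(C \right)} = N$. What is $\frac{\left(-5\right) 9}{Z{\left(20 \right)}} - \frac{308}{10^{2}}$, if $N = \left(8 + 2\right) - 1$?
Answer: $- \frac{202}{25} \approx -8.08$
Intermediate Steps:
$N = 9$ ($N = 10 - 1 = 9$)
$Z{\left(C \right)} = 9$
$\frac{\left(-5\right) 9}{Z{\left(20 \right)}} - \frac{308}{10^{2}} = \frac{\left(-5\right) 9}{9} - \frac{308}{10^{2}} = \left(-45\right) \frac{1}{9} - \frac{308}{100} = -5 - \frac{77}{25} = - \frac{202}{25}$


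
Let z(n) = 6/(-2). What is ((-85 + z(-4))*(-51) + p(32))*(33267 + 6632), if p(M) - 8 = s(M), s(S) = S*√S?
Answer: 179385904 + 5107072*√2 ≈ 1.8661e+8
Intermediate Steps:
z(n) = -3 (z(n) = 6*(-½) = -3)
s(S) = S^(3/2)
p(M) = 8 + M^(3/2)
((-85 + z(-4))*(-51) + p(32))*(33267 + 6632) = ((-85 - 3)*(-51) + (8 + 32^(3/2)))*(33267 + 6632) = (-88*(-51) + (8 + 128*√2))*39899 = (4488 + (8 + 128*√2))*39899 = (4496 + 128*√2)*39899 = 179385904 + 5107072*√2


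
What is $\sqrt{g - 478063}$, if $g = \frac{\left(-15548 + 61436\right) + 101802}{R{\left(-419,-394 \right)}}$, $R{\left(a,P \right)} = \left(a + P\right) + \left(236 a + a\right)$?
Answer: $\frac{i \sqrt{182584296622}}{618} \approx 691.42 i$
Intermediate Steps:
$R{\left(a,P \right)} = P + 238 a$ ($R{\left(a,P \right)} = \left(P + a\right) + 237 a = P + 238 a$)
$g = - \frac{2735}{1854}$ ($g = \frac{\left(-15548 + 61436\right) + 101802}{-394 + 238 \left(-419\right)} = \frac{45888 + 101802}{-394 - 99722} = \frac{147690}{-100116} = 147690 \left(- \frac{1}{100116}\right) = - \frac{2735}{1854} \approx -1.4752$)
$\sqrt{g - 478063} = \sqrt{- \frac{2735}{1854} - 478063} = \sqrt{- \frac{886331537}{1854}} = \frac{i \sqrt{182584296622}}{618}$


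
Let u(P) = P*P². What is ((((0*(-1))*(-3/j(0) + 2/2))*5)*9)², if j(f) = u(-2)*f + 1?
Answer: 0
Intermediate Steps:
u(P) = P³
j(f) = 1 - 8*f (j(f) = (-2)³*f + 1 = -8*f + 1 = 1 - 8*f)
((((0*(-1))*(-3/j(0) + 2/2))*5)*9)² = ((((0*(-1))*(-3/(1 - 8*0) + 2/2))*5)*9)² = (((0*(-3/(1 + 0) + 2*(½)))*5)*9)² = (((0*(-3/1 + 1))*5)*9)² = (((0*(-3*1 + 1))*5)*9)² = (((0*(-3 + 1))*5)*9)² = (((0*(-2))*5)*9)² = ((0*5)*9)² = (0*9)² = 0² = 0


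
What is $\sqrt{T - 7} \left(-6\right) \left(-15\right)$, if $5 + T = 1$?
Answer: $90 i \sqrt{11} \approx 298.5 i$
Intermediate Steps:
$T = -4$ ($T = -5 + 1 = -4$)
$\sqrt{T - 7} \left(-6\right) \left(-15\right) = \sqrt{-4 - 7} \left(-6\right) \left(-15\right) = \sqrt{-11} \left(-6\right) \left(-15\right) = i \sqrt{11} \left(-6\right) \left(-15\right) = - 6 i \sqrt{11} \left(-15\right) = 90 i \sqrt{11}$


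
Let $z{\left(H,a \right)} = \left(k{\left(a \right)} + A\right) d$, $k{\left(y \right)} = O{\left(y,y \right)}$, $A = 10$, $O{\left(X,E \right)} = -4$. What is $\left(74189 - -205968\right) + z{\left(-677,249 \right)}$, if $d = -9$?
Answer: $280103$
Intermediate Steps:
$k{\left(y \right)} = -4$
$z{\left(H,a \right)} = -54$ ($z{\left(H,a \right)} = \left(-4 + 10\right) \left(-9\right) = 6 \left(-9\right) = -54$)
$\left(74189 - -205968\right) + z{\left(-677,249 \right)} = \left(74189 - -205968\right) - 54 = \left(74189 + 205968\right) - 54 = 280157 - 54 = 280103$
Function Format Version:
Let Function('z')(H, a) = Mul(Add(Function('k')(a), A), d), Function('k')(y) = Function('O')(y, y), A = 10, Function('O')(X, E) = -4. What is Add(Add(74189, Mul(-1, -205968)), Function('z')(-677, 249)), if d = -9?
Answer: 280103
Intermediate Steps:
Function('k')(y) = -4
Function('z')(H, a) = -54 (Function('z')(H, a) = Mul(Add(-4, 10), -9) = Mul(6, -9) = -54)
Add(Add(74189, Mul(-1, -205968)), Function('z')(-677, 249)) = Add(Add(74189, Mul(-1, -205968)), -54) = Add(Add(74189, 205968), -54) = Add(280157, -54) = 280103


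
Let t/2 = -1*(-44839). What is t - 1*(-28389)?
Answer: 118067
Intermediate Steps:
t = 89678 (t = 2*(-1*(-44839)) = 2*44839 = 89678)
t - 1*(-28389) = 89678 - 1*(-28389) = 89678 + 28389 = 118067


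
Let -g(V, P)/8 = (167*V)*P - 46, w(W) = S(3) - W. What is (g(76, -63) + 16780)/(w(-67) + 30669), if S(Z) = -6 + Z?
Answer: 6413916/30733 ≈ 208.70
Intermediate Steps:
w(W) = -3 - W (w(W) = (-6 + 3) - W = -3 - W)
g(V, P) = 368 - 1336*P*V (g(V, P) = -8*((167*V)*P - 46) = -8*(167*P*V - 46) = -8*(-46 + 167*P*V) = 368 - 1336*P*V)
(g(76, -63) + 16780)/(w(-67) + 30669) = ((368 - 1336*(-63)*76) + 16780)/((-3 - 1*(-67)) + 30669) = ((368 + 6396768) + 16780)/((-3 + 67) + 30669) = (6397136 + 16780)/(64 + 30669) = 6413916/30733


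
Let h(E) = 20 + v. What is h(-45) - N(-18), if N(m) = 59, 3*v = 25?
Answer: -92/3 ≈ -30.667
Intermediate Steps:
v = 25/3 (v = (1/3)*25 = 25/3 ≈ 8.3333)
h(E) = 85/3 (h(E) = 20 + 25/3 = 85/3)
h(-45) - N(-18) = 85/3 - 1*59 = 85/3 - 59 = -92/3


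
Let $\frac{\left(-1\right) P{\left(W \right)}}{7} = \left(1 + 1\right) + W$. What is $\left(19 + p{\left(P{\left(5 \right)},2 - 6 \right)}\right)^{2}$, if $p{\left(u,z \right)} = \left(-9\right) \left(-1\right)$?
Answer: $784$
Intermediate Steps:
$P{\left(W \right)} = -14 - 7 W$ ($P{\left(W \right)} = - 7 \left(\left(1 + 1\right) + W\right) = - 7 \left(2 + W\right) = -14 - 7 W$)
$p{\left(u,z \right)} = 9$
$\left(19 + p{\left(P{\left(5 \right)},2 - 6 \right)}\right)^{2} = \left(19 + 9\right)^{2} = 28^{2} = 784$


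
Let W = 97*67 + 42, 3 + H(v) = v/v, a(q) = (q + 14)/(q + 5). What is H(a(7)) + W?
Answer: 6539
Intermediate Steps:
a(q) = (14 + q)/(5 + q)
H(v) = -2 (H(v) = -3 + v/v = -3 + 1 = -2)
W = 6541 (W = 6499 + 42 = 6541)
H(a(7)) + W = -2 + 6541 = 6539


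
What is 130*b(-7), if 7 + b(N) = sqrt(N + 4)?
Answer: -910 + 130*I*sqrt(3) ≈ -910.0 + 225.17*I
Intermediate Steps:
b(N) = -7 + sqrt(4 + N) (b(N) = -7 + sqrt(N + 4) = -7 + sqrt(4 + N))
130*b(-7) = 130*(-7 + sqrt(4 - 7)) = 130*(-7 + sqrt(-3)) = 130*(-7 + I*sqrt(3)) = -910 + 130*I*sqrt(3)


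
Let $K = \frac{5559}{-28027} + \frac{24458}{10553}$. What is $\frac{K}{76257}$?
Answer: $\frac{626820239}{22554451371267} \approx 2.7791 \cdot 10^{-5}$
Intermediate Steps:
$K = \frac{626820239}{295768931}$ ($K = 5559 \left(- \frac{1}{28027}\right) + 24458 \cdot \frac{1}{10553} = - \frac{5559}{28027} + \frac{24458}{10553} = \frac{626820239}{295768931} \approx 2.1193$)
$\frac{K}{76257} = \frac{626820239}{295768931 \cdot 76257} = \frac{626820239}{295768931} \cdot \frac{1}{76257} = \frac{626820239}{22554451371267}$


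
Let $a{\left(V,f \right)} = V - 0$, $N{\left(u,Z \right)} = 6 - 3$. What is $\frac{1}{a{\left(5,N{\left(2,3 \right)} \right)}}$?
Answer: $\frac{1}{5} \approx 0.2$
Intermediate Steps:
$N{\left(u,Z \right)} = 3$
$a{\left(V,f \right)} = V$ ($a{\left(V,f \right)} = V + 0 = V$)
$\frac{1}{a{\left(5,N{\left(2,3 \right)} \right)}} = \frac{1}{5}$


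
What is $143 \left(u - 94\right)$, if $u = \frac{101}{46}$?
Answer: $- \frac{603889}{46} \approx -13128.0$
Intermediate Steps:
$u = \frac{101}{46}$ ($u = 101 \cdot \frac{1}{46} = \frac{101}{46} \approx 2.1957$)
$143 \left(u - 94\right) = 143 \left(\frac{101}{46} - 94\right) = 143 \left(- \frac{4223}{46}\right) = - \frac{603889}{46}$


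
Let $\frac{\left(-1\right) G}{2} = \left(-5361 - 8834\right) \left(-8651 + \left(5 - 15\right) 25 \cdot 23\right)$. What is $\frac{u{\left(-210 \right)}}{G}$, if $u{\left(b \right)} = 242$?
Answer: $- \frac{121}{204422195} \approx -5.9191 \cdot 10^{-7}$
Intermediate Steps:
$G = -408844390$ ($G = - 2 \left(-5361 - 8834\right) \left(-8651 + \left(5 - 15\right) 25 \cdot 23\right) = - 2 \left(- 14195 \left(-8651 + \left(5 - 15\right) 25 \cdot 23\right)\right) = - 2 \left(- 14195 \left(-8651 + \left(-10\right) 25 \cdot 23\right)\right) = - 2 \left(- 14195 \left(-8651 - 5750\right)\right) = - 2 \left(\left(-14195\right) \left(-14401\right)\right) = \left(-2\right) 204422195 = -408844390$)
$\frac{u{\left(-210 \right)}}{G} = \frac{242}{-408844390} = 242 \left(- \frac{1}{408844390}\right) = - \frac{121}{204422195}$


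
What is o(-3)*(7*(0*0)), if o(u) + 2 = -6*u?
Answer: 0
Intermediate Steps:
o(u) = -2 - 6*u
o(-3)*(7*(0*0)) = (-2 - 6*(-3))*(7*(0*0)) = (-2 + 18)*(7*0) = 16*0 = 0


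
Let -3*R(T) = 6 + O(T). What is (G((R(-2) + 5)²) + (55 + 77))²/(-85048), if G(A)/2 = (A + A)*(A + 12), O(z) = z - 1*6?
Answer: -27568337672/69749991 ≈ -395.25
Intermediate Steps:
O(z) = -6 + z (O(z) = z - 6 = -6 + z)
R(T) = -T/3 (R(T) = -(6 + (-6 + T))/3 = -T/3)
G(A) = 4*A*(12 + A) (G(A) = 2*((A + A)*(A + 12)) = 2*((2*A)*(12 + A)) = 2*(2*A*(12 + A)) = 4*A*(12 + A))
(G((R(-2) + 5)²) + (55 + 77))²/(-85048) = (4*(-⅓*(-2) + 5)²*(12 + (-⅓*(-2) + 5)²) + (55 + 77))²/(-85048) = (4*(⅔ + 5)²*(12 + (⅔ + 5)²) + 132)²*(-1/85048) = (4*(17/3)²*(12 + (17/3)²) + 132)²*(-1/85048) = (4*(289/9)*(12 + 289/9) + 132)²*(-1/85048) = (4*(289/9)*(397/9) + 132)²*(-1/85048) = (458932/81 + 132)²*(-1/85048) = (469624/81)²*(-1/85048) = (220546701376/6561)*(-1/85048) = -27568337672/69749991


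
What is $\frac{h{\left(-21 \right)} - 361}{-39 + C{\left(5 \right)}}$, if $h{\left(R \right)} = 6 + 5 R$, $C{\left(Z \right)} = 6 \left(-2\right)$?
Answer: $\frac{460}{51} \approx 9.0196$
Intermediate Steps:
$C{\left(Z \right)} = -12$
$\frac{h{\left(-21 \right)} - 361}{-39 + C{\left(5 \right)}} = \frac{\left(6 + 5 \left(-21\right)\right) - 361}{-39 - 12} = \frac{\left(6 - 105\right) - 361}{-51} = \left(-99 - 361\right) \left(- \frac{1}{51}\right) = \left(-460\right) \left(- \frac{1}{51}\right) = \frac{460}{51}$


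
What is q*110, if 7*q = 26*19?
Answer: 54340/7 ≈ 7762.9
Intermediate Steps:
q = 494/7 (q = (26*19)/7 = (1/7)*494 = 494/7 ≈ 70.571)
q*110 = (494/7)*110 = 54340/7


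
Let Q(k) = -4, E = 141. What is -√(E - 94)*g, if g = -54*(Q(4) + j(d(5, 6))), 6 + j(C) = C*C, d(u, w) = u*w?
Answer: 48060*√47 ≈ 3.2948e+5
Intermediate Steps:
j(C) = -6 + C² (j(C) = -6 + C*C = -6 + C²)
g = -48060 (g = -54*(-4 + (-6 + (5*6)²)) = -54*(-4 + (-6 + 30²)) = -54*(-4 + (-6 + 900)) = -54*(-4 + 894) = -54*890 = -48060)
-√(E - 94)*g = -√(141 - 94)*(-48060) = -√47*(-48060) = -(-48060)*√47 = 48060*√47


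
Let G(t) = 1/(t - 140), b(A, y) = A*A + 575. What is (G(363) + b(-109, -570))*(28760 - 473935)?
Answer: -1236557700575/223 ≈ -5.5451e+9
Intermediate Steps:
b(A, y) = 575 + A² (b(A, y) = A² + 575 = 575 + A²)
G(t) = 1/(-140 + t)
(G(363) + b(-109, -570))*(28760 - 473935) = (1/(-140 + 363) + (575 + (-109)²))*(28760 - 473935) = (1/223 + (575 + 11881))*(-445175) = (1/223 + 12456)*(-445175) = (2777689/223)*(-445175) = -1236557700575/223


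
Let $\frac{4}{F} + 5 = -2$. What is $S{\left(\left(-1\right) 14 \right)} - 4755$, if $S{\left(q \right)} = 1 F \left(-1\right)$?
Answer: $- \frac{33281}{7} \approx -4754.4$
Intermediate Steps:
$F = - \frac{4}{7}$ ($F = \frac{4}{-5 - 2} = \frac{4}{-7} = 4 \left(- \frac{1}{7}\right) = - \frac{4}{7} \approx -0.57143$)
$S{\left(q \right)} = \frac{4}{7}$ ($S{\left(q \right)} = 1 \left(- \frac{4}{7}\right) \left(-1\right) = \left(- \frac{4}{7}\right) \left(-1\right) = \frac{4}{7}$)
$S{\left(\left(-1\right) 14 \right)} - 4755 = \frac{4}{7} - 4755 = - \frac{33281}{7}$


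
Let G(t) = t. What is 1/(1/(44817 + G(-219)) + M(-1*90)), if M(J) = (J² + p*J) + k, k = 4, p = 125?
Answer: -44598/140305307 ≈ -0.00031786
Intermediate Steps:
M(J) = 4 + J² + 125*J (M(J) = (J² + 125*J) + 4 = 4 + J² + 125*J)
1/(1/(44817 + G(-219)) + M(-1*90)) = 1/(1/(44817 - 219) + (4 + (-1*90)² + 125*(-1*90))) = 1/(1/44598 + (4 + (-90)² + 125*(-90))) = 1/(1/44598 + (4 + 8100 - 11250)) = 1/(1/44598 - 3146) = 1/(-140305307/44598) = -44598/140305307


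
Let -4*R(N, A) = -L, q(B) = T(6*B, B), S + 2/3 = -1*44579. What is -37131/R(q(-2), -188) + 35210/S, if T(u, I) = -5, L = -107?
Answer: 19852148826/14310073 ≈ 1387.3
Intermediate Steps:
S = -133739/3 (S = -2/3 - 1*44579 = -2/3 - 44579 = -133739/3 ≈ -44580.)
q(B) = -5
R(N, A) = -107/4 (R(N, A) = -(-1)*(-107)/4 = -1/4*107 = -107/4)
-37131/R(q(-2), -188) + 35210/S = -37131/(-107/4) + 35210/(-133739/3) = -37131*(-4/107) + 35210*(-3/133739) = 148524/107 - 105630/133739 = 19852148826/14310073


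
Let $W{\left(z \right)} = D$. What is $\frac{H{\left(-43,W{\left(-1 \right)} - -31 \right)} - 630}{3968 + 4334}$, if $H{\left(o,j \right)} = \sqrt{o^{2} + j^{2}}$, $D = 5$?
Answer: $- \frac{45}{593} + \frac{\sqrt{3145}}{8302} \approx -0.06913$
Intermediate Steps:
$W{\left(z \right)} = 5$
$H{\left(o,j \right)} = \sqrt{j^{2} + o^{2}}$
$\frac{H{\left(-43,W{\left(-1 \right)} - -31 \right)} - 630}{3968 + 4334} = \frac{\sqrt{\left(5 - -31\right)^{2} + \left(-43\right)^{2}} - 630}{3968 + 4334} = \frac{\sqrt{\left(5 + 31\right)^{2} + 1849} - 630}{8302} = \left(\sqrt{36^{2} + 1849} - 630\right) \frac{1}{8302} = \left(\sqrt{1296 + 1849} - 630\right) \frac{1}{8302} = \left(\sqrt{3145} - 630\right) \frac{1}{8302} = \left(-630 + \sqrt{3145}\right) \frac{1}{8302} = - \frac{45}{593} + \frac{\sqrt{3145}}{8302}$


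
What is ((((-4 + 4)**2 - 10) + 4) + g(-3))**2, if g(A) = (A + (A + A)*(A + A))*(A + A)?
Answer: 41616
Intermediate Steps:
g(A) = 2*A*(A + 4*A**2) (g(A) = (A + (2*A)*(2*A))*(2*A) = (A + 4*A**2)*(2*A) = 2*A*(A + 4*A**2))
((((-4 + 4)**2 - 10) + 4) + g(-3))**2 = ((((-4 + 4)**2 - 10) + 4) + (-3)**2*(2 + 8*(-3)))**2 = (((0**2 - 10) + 4) + 9*(2 - 24))**2 = (((0 - 10) + 4) + 9*(-22))**2 = ((-10 + 4) - 198)**2 = (-6 - 198)**2 = (-204)**2 = 41616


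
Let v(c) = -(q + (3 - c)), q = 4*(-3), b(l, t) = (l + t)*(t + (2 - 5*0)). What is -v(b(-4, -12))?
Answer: -169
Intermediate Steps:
b(l, t) = (2 + t)*(l + t) (b(l, t) = (l + t)*(t + (2 + 0)) = (l + t)*(t + 2) = (l + t)*(2 + t) = (2 + t)*(l + t))
q = -12
v(c) = 9 + c (v(c) = -(-12 + (3 - c)) = -(-9 - c) = 9 + c)
-v(b(-4, -12)) = -(9 + ((-12)**2 + 2*(-4) + 2*(-12) - 4*(-12))) = -(9 + (144 - 8 - 24 + 48)) = -(9 + 160) = -1*169 = -169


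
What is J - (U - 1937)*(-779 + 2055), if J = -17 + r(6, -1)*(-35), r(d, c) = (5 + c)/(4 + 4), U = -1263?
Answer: 8166331/2 ≈ 4.0832e+6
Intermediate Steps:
r(d, c) = 5/8 + c/8 (r(d, c) = (5 + c)/8 = (5 + c)*(⅛) = 5/8 + c/8)
J = -69/2 (J = -17 + (5/8 + (⅛)*(-1))*(-35) = -17 + (5/8 - ⅛)*(-35) = -17 + (½)*(-35) = -17 - 35/2 = -69/2 ≈ -34.500)
J - (U - 1937)*(-779 + 2055) = -69/2 - (-1263 - 1937)*(-779 + 2055) = -69/2 - (-3200)*1276 = -69/2 - 1*(-4083200) = -69/2 + 4083200 = 8166331/2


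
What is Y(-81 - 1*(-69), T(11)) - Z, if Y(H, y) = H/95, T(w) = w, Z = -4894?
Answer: 464918/95 ≈ 4893.9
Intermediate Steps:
Y(H, y) = H/95 (Y(H, y) = H*(1/95) = H/95)
Y(-81 - 1*(-69), T(11)) - Z = (-81 - 1*(-69))/95 - 1*(-4894) = (-81 + 69)/95 + 4894 = (1/95)*(-12) + 4894 = -12/95 + 4894 = 464918/95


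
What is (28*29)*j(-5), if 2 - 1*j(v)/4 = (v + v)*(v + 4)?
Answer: -25984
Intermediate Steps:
j(v) = 8 - 8*v*(4 + v) (j(v) = 8 - 4*(v + v)*(v + 4) = 8 - 4*2*v*(4 + v) = 8 - 8*v*(4 + v))
(28*29)*j(-5) = (28*29)*(8 - 32*(-5) - 8*(-5)²) = 812*(8 + 160 - 8*25) = 812*(8 + 160 - 200) = 812*(-32) = -25984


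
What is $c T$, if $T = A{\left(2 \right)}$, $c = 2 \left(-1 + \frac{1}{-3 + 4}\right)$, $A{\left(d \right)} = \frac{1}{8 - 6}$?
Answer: $0$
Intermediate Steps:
$A{\left(d \right)} = \frac{1}{2}$
$c = 0$ ($c = 2 \left(-1 + 1^{-1}\right) = 2 \left(-1 + 1\right) = 2 \cdot 0 = 0$)
$T = \frac{1}{2} \approx 0.5$
$c T = 0 \cdot \frac{1}{2} = 0$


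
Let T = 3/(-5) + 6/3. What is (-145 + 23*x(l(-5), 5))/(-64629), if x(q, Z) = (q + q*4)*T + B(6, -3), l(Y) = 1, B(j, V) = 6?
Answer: -154/64629 ≈ -0.0023828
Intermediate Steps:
T = 7/5 (T = 3*(-1/5) + 6*(1/3) = -3/5 + 2 = 7/5 ≈ 1.4000)
x(q, Z) = 6 + 7*q (x(q, Z) = (q + q*4)*(7/5) + 6 = (q + 4*q)*(7/5) + 6 = (5*q)*(7/5) + 6 = 7*q + 6 = 6 + 7*q)
(-145 + 23*x(l(-5), 5))/(-64629) = (-145 + 23*(6 + 7*1))/(-64629) = (-145 + 23*(6 + 7))*(-1/64629) = (-145 + 23*13)*(-1/64629) = (-145 + 299)*(-1/64629) = 154*(-1/64629) = -154/64629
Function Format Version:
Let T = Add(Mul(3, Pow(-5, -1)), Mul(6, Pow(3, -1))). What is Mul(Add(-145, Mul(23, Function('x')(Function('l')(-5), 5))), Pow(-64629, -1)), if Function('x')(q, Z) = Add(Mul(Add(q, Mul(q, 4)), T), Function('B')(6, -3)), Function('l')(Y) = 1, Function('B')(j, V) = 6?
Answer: Rational(-154, 64629) ≈ -0.0023828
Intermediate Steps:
T = Rational(7, 5) (T = Add(Mul(3, Rational(-1, 5)), Mul(6, Rational(1, 3))) = Add(Rational(-3, 5), 2) = Rational(7, 5) ≈ 1.4000)
Function('x')(q, Z) = Add(6, Mul(7, q)) (Function('x')(q, Z) = Add(Mul(Add(q, Mul(q, 4)), Rational(7, 5)), 6) = Add(Mul(Add(q, Mul(4, q)), Rational(7, 5)), 6) = Add(Mul(Mul(5, q), Rational(7, 5)), 6) = Add(Mul(7, q), 6) = Add(6, Mul(7, q)))
Mul(Add(-145, Mul(23, Function('x')(Function('l')(-5), 5))), Pow(-64629, -1)) = Mul(Add(-145, Mul(23, Add(6, Mul(7, 1)))), Pow(-64629, -1)) = Mul(Add(-145, Mul(23, Add(6, 7))), Rational(-1, 64629)) = Mul(Add(-145, Mul(23, 13)), Rational(-1, 64629)) = Mul(Add(-145, 299), Rational(-1, 64629)) = Mul(154, Rational(-1, 64629)) = Rational(-154, 64629)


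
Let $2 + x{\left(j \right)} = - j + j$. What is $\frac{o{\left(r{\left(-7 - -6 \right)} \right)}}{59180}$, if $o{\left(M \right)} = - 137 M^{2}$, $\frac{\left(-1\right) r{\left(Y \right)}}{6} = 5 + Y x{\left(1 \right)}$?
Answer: $- \frac{60417}{14795} \approx -4.0836$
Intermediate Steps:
$x{\left(j \right)} = -2$ ($x{\left(j \right)} = -2 + \left(- j + j\right) = -2 + 0 = -2$)
$r{\left(Y \right)} = -30 + 12 Y$ ($r{\left(Y \right)} = - 6 \left(5 + Y \left(-2\right)\right) = - 6 \left(5 - 2 Y\right) = -30 + 12 Y$)
$\frac{o{\left(r{\left(-7 - -6 \right)} \right)}}{59180} = \frac{\left(-137\right) \left(-30 + 12 \left(-7 - -6\right)\right)^{2}}{59180} = - 137 \left(-30 + 12 \left(-7 + 6\right)\right)^{2} \cdot \frac{1}{59180} = - 137 \left(-30 + 12 \left(-1\right)\right)^{2} \cdot \frac{1}{59180} = - 137 \left(-30 - 12\right)^{2} \cdot \frac{1}{59180} = - 137 \left(-42\right)^{2} \cdot \frac{1}{59180} = \left(-137\right) 1764 \cdot \frac{1}{59180} = \left(-241668\right) \frac{1}{59180} = - \frac{60417}{14795}$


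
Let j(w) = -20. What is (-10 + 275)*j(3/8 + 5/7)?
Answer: -5300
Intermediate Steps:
(-10 + 275)*j(3/8 + 5/7) = (-10 + 275)*(-20) = 265*(-20) = -5300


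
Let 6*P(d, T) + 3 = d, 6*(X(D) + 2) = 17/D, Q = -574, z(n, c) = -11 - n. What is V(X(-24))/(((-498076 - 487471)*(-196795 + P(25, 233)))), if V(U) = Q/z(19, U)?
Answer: 287/2909206622890 ≈ 9.8652e-11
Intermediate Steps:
X(D) = -2 + 17/(6*D) (X(D) = -2 + (17/D)/6 = -2 + 17/(6*D))
V(U) = 287/15 (V(U) = -574/(-11 - 1*19) = -574/(-11 - 19) = -574/(-30) = -574*(-1/30) = 287/15)
P(d, T) = -1/2 + d/6
V(X(-24))/(((-498076 - 487471)*(-196795 + P(25, 233)))) = 287/(15*(((-498076 - 487471)*(-196795 + (-1/2 + (1/6)*25))))) = 287/(15*((-985547*(-196795 + (-1/2 + 25/6))))) = 287/(15*((-985547*(-196795 + 11/3)))) = 287/(15*((-985547*(-590374/3)))) = 287/(15*(581841324578/3)) = (287/15)*(3/581841324578) = 287/2909206622890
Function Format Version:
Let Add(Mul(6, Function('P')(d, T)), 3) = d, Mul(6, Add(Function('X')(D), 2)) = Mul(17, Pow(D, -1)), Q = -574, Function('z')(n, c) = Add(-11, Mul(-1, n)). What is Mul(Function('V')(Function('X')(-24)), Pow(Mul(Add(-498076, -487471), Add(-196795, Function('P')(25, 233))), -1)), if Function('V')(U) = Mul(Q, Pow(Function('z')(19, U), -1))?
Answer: Rational(287, 2909206622890) ≈ 9.8652e-11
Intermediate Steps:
Function('X')(D) = Add(-2, Mul(Rational(17, 6), Pow(D, -1))) (Function('X')(D) = Add(-2, Mul(Rational(1, 6), Mul(17, Pow(D, -1)))) = Add(-2, Mul(Rational(17, 6), Pow(D, -1))))
Function('V')(U) = Rational(287, 15) (Function('V')(U) = Mul(-574, Pow(Add(-11, Mul(-1, 19)), -1)) = Mul(-574, Pow(Add(-11, -19), -1)) = Mul(-574, Pow(-30, -1)) = Mul(-574, Rational(-1, 30)) = Rational(287, 15))
Function('P')(d, T) = Add(Rational(-1, 2), Mul(Rational(1, 6), d))
Mul(Function('V')(Function('X')(-24)), Pow(Mul(Add(-498076, -487471), Add(-196795, Function('P')(25, 233))), -1)) = Mul(Rational(287, 15), Pow(Mul(Add(-498076, -487471), Add(-196795, Add(Rational(-1, 2), Mul(Rational(1, 6), 25)))), -1)) = Mul(Rational(287, 15), Pow(Mul(-985547, Add(-196795, Add(Rational(-1, 2), Rational(25, 6)))), -1)) = Mul(Rational(287, 15), Pow(Mul(-985547, Add(-196795, Rational(11, 3))), -1)) = Mul(Rational(287, 15), Pow(Mul(-985547, Rational(-590374, 3)), -1)) = Mul(Rational(287, 15), Pow(Rational(581841324578, 3), -1)) = Mul(Rational(287, 15), Rational(3, 581841324578)) = Rational(287, 2909206622890)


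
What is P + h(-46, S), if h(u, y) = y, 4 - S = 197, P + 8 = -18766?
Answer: -18967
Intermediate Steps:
P = -18774 (P = -8 - 18766 = -18774)
S = -193 (S = 4 - 1*197 = 4 - 197 = -193)
P + h(-46, S) = -18774 - 193 = -18967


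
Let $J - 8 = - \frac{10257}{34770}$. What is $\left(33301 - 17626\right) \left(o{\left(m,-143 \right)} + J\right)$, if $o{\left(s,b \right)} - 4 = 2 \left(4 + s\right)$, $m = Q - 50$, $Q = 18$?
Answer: $- \frac{84707535}{122} \approx -6.9432 \cdot 10^{5}$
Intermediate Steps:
$J = \frac{89301}{11590}$ ($J = 8 - \frac{10257}{34770} = 8 - \frac{3419}{11590} = \frac{89301}{11590} \approx 7.705$)
$m = -32$ ($m = 18 - 50 = -32$)
$o{\left(s,b \right)} = 12 + 2 s$ ($o{\left(s,b \right)} = 4 + 2 \left(4 + s\right) = 4 + \left(8 + 2 s\right) = 12 + 2 s$)
$\left(33301 - 17626\right) \left(o{\left(m,-143 \right)} + J\right) = \left(33301 - 17626\right) \left(\left(12 + 2 \left(-32\right)\right) + \frac{89301}{11590}\right) = \left(33301 - 17626\right) \left(\left(12 - 64\right) + \frac{89301}{11590}\right) = 15675 \left(-52 + \frac{89301}{11590}\right) = 15675 \left(- \frac{513379}{11590}\right) = - \frac{84707535}{122}$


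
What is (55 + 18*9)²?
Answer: 47089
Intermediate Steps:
(55 + 18*9)² = (55 + 162)² = 217² = 47089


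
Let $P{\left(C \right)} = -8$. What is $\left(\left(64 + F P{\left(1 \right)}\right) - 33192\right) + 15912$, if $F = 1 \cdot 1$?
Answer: $-17224$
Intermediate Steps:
$F = 1$
$\left(\left(64 + F P{\left(1 \right)}\right) - 33192\right) + 15912 = \left(\left(64 + 1 \left(-8\right)\right) - 33192\right) + 15912 = \left(\left(64 - 8\right) - 33192\right) + 15912 = \left(56 - 33192\right) + 15912 = -33136 + 15912 = -17224$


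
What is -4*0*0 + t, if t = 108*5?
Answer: 540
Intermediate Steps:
t = 540
-4*0*0 + t = -4*0*0 + 540 = 0*0 + 540 = 0 + 540 = 540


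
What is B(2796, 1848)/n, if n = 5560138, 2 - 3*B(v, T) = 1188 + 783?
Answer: -1969/16680414 ≈ -0.00011804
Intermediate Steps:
B(v, T) = -1969/3 (B(v, T) = 2/3 - (1188 + 783)/3 = 2/3 - 1/3*1971 = 2/3 - 657 = -1969/3)
B(2796, 1848)/n = -1969/3/5560138 = -1969/3*1/5560138 = -1969/16680414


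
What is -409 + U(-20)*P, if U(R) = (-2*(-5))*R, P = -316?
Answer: 62791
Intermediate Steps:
U(R) = 10*R
-409 + U(-20)*P = -409 + (10*(-20))*(-316) = -409 - 200*(-316) = -409 + 63200 = 62791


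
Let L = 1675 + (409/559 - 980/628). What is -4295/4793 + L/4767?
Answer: -364215357592/668409765751 ≈ -0.54490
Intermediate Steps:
L = 146930283/87763 (L = 1675 + (409*(1/559) - 980*1/628) = 1675 + (409/559 - 245/157) = 1675 - 72742/87763 = 146930283/87763 ≈ 1674.2)
-4295/4793 + L/4767 = -4295/4793 + (146930283/87763)/4767 = -4295*1/4793 + (146930283/87763)*(1/4767) = -4295/4793 + 48976761/139455407 = -364215357592/668409765751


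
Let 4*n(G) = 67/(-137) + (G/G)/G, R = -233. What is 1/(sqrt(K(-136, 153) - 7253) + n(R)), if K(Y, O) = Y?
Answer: -125672977/7529038830718 - 3056850723*I*sqrt(821)/7529038830718 ≈ -1.6692e-5 - 0.011633*I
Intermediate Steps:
n(G) = -67/548 + 1/(4*G) (n(G) = (67/(-137) + (G/G)/G)/4 = (67*(-1/137) + 1/G)/4 = (-67/137 + 1/G)/4 = -67/548 + 1/(4*G))
1/(sqrt(K(-136, 153) - 7253) + n(R)) = 1/(sqrt(-136 - 7253) + (1/548)*(137 - 67*(-233))/(-233)) = 1/(sqrt(-7389) + (1/548)*(-1/233)*(137 + 15611)) = 1/(3*I*sqrt(821) + (1/548)*(-1/233)*15748) = 1/(3*I*sqrt(821) - 3937/31921) = 1/(-3937/31921 + 3*I*sqrt(821))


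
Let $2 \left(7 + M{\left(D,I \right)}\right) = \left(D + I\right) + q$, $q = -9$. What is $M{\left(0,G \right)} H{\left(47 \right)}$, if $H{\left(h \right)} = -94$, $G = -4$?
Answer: $1269$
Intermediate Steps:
$M{\left(D,I \right)} = - \frac{23}{2} + \frac{D}{2} + \frac{I}{2}$ ($M{\left(D,I \right)} = -7 + \frac{\left(D + I\right) - 9}{2} = -7 + \frac{-9 + D + I}{2} = -7 + \left(- \frac{9}{2} + \frac{D}{2} + \frac{I}{2}\right) = - \frac{23}{2} + \frac{D}{2} + \frac{I}{2}$)
$M{\left(0,G \right)} H{\left(47 \right)} = \left(- \frac{23}{2} + \frac{1}{2} \cdot 0 + \frac{1}{2} \left(-4\right)\right) \left(-94\right) = \left(- \frac{23}{2} + 0 - 2\right) \left(-94\right) = \left(- \frac{27}{2}\right) \left(-94\right) = 1269$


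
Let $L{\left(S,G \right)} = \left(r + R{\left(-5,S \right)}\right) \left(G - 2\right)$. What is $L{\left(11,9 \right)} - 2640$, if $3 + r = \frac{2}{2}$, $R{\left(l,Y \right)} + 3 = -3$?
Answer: $-2696$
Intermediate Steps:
$R{\left(l,Y \right)} = -6$ ($R{\left(l,Y \right)} = -3 - 3 = -6$)
$r = -2$ ($r = -3 + \frac{2}{2} = -3 + 2 \cdot \frac{1}{2} = -3 + 1 = -2$)
$L{\left(S,G \right)} = 16 - 8 G$ ($L{\left(S,G \right)} = \left(-2 - 6\right) \left(G - 2\right) = - 8 \left(-2 + G\right) = 16 - 8 G$)
$L{\left(11,9 \right)} - 2640 = \left(16 - 72\right) - 2640 = -56 - 2640 = -2696$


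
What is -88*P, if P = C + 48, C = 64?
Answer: -9856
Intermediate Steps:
P = 112 (P = 64 + 48 = 112)
-88*P = -88*112 = -9856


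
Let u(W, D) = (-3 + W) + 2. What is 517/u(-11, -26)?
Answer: -517/12 ≈ -43.083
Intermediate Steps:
u(W, D) = -1 + W
517/u(-11, -26) = 517/(-1 - 11) = 517/(-12) = 517*(-1/12) = -517/12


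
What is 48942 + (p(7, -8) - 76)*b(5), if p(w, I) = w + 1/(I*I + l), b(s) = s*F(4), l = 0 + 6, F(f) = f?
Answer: 332936/7 ≈ 47562.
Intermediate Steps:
l = 6
b(s) = 4*s (b(s) = s*4 = 4*s)
p(w, I) = w + 1/(6 + I²) (p(w, I) = w + 1/(I*I + 6) = w + 1/(I² + 6) = w + 1/(6 + I²))
48942 + (p(7, -8) - 76)*b(5) = 48942 + ((1 + 6*7 + 7*(-8)²)/(6 + (-8)²) - 76)*(4*5) = 48942 + ((1 + 42 + 7*64)/(6 + 64) - 76)*20 = 48942 + ((1 + 42 + 448)/70 - 76)*20 = 48942 + ((1/70)*491 - 76)*20 = 48942 + (491/70 - 76)*20 = 48942 - 4829/70*20 = 48942 - 9658/7 = 332936/7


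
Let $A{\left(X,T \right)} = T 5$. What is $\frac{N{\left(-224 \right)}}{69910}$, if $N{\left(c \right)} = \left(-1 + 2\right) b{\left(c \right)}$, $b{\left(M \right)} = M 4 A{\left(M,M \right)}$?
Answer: $\frac{100352}{6991} \approx 14.354$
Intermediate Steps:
$A{\left(X,T \right)} = 5 T$
$b{\left(M \right)} = 20 M^{2}$ ($b{\left(M \right)} = M 4 \cdot 5 M = 4 M 5 M = 20 M^{2}$)
$N{\left(c \right)} = 20 c^{2}$ ($N{\left(c \right)} = \left(-1 + 2\right) 20 c^{2} = 1 \cdot 20 c^{2} = 20 c^{2}$)
$\frac{N{\left(-224 \right)}}{69910} = \frac{20 \left(-224\right)^{2}}{69910} = 20 \cdot 50176 \cdot \frac{1}{69910} = 1003520 \cdot \frac{1}{69910} = \frac{100352}{6991}$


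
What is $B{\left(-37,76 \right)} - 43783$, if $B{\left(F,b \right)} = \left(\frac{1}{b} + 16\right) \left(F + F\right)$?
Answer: $- \frac{1708783}{38} \approx -44968.0$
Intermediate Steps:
$B{\left(F,b \right)} = 2 F \left(16 + \frac{1}{b}\right)$ ($B{\left(F,b \right)} = \left(16 + \frac{1}{b}\right) 2 F = 2 F \left(16 + \frac{1}{b}\right)$)
$B{\left(-37,76 \right)} - 43783 = \left(32 \left(-37\right) + 2 \left(-37\right) \frac{1}{76}\right) - 43783 = \left(-1184 + 2 \left(-37\right) \frac{1}{76}\right) - 43783 = \left(-1184 - \frac{37}{38}\right) - 43783 = - \frac{45029}{38} - 43783 = - \frac{1708783}{38}$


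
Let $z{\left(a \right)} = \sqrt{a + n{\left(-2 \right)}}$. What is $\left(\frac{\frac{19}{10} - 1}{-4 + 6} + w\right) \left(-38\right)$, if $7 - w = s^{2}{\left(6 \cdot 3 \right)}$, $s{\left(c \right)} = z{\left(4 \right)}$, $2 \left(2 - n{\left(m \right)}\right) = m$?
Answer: $- \frac{171}{10} \approx -17.1$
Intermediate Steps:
$n{\left(m \right)} = 2 - \frac{m}{2}$
$z{\left(a \right)} = \sqrt{3 + a}$ ($z{\left(a \right)} = \sqrt{a + \left(2 - -1\right)} = \sqrt{a + \left(2 + 1\right)} = \sqrt{a + 3} = \sqrt{3 + a}$)
$s{\left(c \right)} = \sqrt{7}$ ($s{\left(c \right)} = \sqrt{3 + 4} = \sqrt{7}$)
$w = 0$ ($w = 7 - \left(\sqrt{7}\right)^{2} = 7 - 7 = 0$)
$\left(\frac{\frac{19}{10} - 1}{-4 + 6} + w\right) \left(-38\right) = \left(\frac{\frac{19}{10} - 1}{-4 + 6} + 0\right) \left(-38\right) = \left(\frac{19 \cdot \frac{1}{10} - 1}{2} + 0\right) \left(-38\right) = \left(\left(\frac{19}{10} - 1\right) \frac{1}{2} + 0\right) \left(-38\right) = \left(\frac{9}{10} \cdot \frac{1}{2} + 0\right) \left(-38\right) = \left(\frac{9}{20} + 0\right) \left(-38\right) = \frac{9}{20} \left(-38\right) = - \frac{171}{10}$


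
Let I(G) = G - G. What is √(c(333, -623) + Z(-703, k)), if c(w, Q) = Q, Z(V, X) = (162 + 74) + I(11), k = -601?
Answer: 3*I*√43 ≈ 19.672*I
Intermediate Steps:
I(G) = 0
Z(V, X) = 236 (Z(V, X) = (162 + 74) + 0 = 236 + 0 = 236)
√(c(333, -623) + Z(-703, k)) = √(-623 + 236) = √(-387) = 3*I*√43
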